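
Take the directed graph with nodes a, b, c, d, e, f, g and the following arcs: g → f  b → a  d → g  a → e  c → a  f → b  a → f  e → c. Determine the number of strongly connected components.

3

{a, b, c, e, f} are all mutually reachable — one SCC of size 5.
{g} is an SCC by itself.
{d} is an SCC by itself.
That gives 3 strongly connected components.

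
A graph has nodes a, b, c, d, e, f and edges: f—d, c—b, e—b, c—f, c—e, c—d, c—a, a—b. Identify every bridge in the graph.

none

The edges on the cycle c-f-d-c are not bridges since each lies on that cycle.
Every edge lies on some cycle, so there are no bridges.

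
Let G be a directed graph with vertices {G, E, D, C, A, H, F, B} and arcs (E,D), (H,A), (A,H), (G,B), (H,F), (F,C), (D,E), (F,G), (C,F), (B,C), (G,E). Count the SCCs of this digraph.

{B, C, F, G} are all mutually reachable — one SCC of size 4.
{A, H} are all mutually reachable — one SCC of size 2.
{D, E} are all mutually reachable — one SCC of size 2.
That gives 3 strongly connected components.

3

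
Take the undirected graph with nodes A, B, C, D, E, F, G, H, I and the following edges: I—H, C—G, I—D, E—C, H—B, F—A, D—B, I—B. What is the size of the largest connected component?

Starting from A we can reach A, F. That is one component of size 2.
Starting from C we can reach C, E, G. That is one component of size 3.
Starting from B we can reach B, D, H, I. That is one component of size 4.
The largest has 4 vertices.

4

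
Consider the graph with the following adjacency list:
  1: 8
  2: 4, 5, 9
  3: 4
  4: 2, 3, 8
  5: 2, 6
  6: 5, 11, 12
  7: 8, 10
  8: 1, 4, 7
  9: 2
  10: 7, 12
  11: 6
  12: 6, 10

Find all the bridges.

The edges on the cycle 7-10-12-6-5-2-4-8-7 are not bridges since each lies on that cycle.
But removing 3-4 disconnects 3 from 4; removing 11-6 disconnects 11 from 6; removing 9-2 disconnects 9 from 2; removing 1-8 disconnects 1 from 8 — these are bridges.

1-8, 11-6, 2-9, 3-4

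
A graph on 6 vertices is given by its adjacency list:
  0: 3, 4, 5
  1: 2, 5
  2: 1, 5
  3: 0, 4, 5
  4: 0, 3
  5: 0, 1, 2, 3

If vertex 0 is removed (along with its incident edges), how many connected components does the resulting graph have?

With 0 gone, the remaining components are: {1, 2, 3, 4, 5}.
That is 1 component.

1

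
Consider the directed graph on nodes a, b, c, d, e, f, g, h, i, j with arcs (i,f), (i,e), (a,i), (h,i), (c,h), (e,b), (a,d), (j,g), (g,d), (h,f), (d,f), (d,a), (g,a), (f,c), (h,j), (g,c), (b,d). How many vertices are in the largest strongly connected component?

{a, b, c, d, e, f, g, h, i, j} are all mutually reachable — one SCC of size 10.
The largest has 10 vertices.

10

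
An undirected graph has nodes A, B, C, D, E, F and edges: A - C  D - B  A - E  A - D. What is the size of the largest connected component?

F is isolated — a component by itself.
Starting from A we can reach A, B, C, D, E. That is one component of size 5.
The largest has 5 vertices.

5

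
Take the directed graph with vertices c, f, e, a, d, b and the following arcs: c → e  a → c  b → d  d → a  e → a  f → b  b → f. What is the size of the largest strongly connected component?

{a, c, e} are all mutually reachable — one SCC of size 3.
{b, f} are all mutually reachable — one SCC of size 2.
{d} is an SCC by itself.
The largest has 3 vertices.

3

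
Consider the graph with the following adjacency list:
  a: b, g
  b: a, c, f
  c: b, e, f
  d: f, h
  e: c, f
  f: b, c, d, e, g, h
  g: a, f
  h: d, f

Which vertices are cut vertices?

Removing f increases the component count from 1 to 2, so f is a cut vertex.
By contrast removing a leaves 1 component; it is not a cut vertex. No other vertex is a cut vertex either.

f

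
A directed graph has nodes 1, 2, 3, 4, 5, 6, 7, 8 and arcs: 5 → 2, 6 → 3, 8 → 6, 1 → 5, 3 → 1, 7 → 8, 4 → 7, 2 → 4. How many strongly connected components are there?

{1, 2, 3, 4, 5, 6, 7, 8} are all mutually reachable — one SCC of size 8.
That gives 1 strongly connected component.

1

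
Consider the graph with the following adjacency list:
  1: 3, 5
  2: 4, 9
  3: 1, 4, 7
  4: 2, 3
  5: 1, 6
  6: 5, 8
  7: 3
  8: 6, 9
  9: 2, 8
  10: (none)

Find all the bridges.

The edges on the cycle 6-8-9-2-4-3-1-5-6 are not bridges since each lies on that cycle.
But removing 7-3 disconnects 7 from 3 — this is a bridge.

3-7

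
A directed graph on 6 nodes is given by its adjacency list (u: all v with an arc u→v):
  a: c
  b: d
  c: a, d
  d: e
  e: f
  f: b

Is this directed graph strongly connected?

No

There is no directed path from f to c, so the graph is not strongly connected.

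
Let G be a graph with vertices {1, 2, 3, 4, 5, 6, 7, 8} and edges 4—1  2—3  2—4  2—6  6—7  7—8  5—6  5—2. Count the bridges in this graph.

The edges on the cycle 5-2-6-5 are not bridges since each lies on that cycle.
But removing 2—4 disconnects 2 from 4; removing 6—7 disconnects 6 from 7; removing 7—8 disconnects 7 from 8; removing 2—3 disconnects 2 from 3 — these are bridges.
In total 5 edges are bridges.

5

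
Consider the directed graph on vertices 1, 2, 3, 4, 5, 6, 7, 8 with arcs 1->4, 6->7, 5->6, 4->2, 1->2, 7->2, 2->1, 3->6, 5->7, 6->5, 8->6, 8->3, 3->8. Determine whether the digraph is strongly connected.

No

There is no directed path from 7 to 3, so the graph is not strongly connected.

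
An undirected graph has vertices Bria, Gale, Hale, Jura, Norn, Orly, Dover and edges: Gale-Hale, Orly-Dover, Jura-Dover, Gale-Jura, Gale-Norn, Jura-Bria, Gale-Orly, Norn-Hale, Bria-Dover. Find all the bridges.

none

The edges on the cycle Gale-Norn-Hale-Gale are not bridges since each lies on that cycle.
Every edge lies on some cycle, so there are no bridges.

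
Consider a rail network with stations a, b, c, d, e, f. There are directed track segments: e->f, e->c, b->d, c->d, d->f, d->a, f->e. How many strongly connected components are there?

3

{c, d, e, f} are all mutually reachable — one SCC of size 4.
{b} is an SCC by itself.
{a} is an SCC by itself.
That gives 3 strongly connected components.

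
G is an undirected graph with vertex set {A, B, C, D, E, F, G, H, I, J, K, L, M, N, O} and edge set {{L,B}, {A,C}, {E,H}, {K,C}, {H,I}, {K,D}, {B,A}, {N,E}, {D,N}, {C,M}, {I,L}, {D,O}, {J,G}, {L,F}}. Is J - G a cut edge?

Removing J - G leaves no path between J and G: the component count goes from 2 to 3. So it is a bridge.

Yes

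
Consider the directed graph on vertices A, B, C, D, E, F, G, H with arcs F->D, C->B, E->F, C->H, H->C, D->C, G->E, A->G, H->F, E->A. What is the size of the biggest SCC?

4

{C, D, F, H} are all mutually reachable — one SCC of size 4.
{A, E, G} are all mutually reachable — one SCC of size 3.
{B} is an SCC by itself.
The largest has 4 vertices.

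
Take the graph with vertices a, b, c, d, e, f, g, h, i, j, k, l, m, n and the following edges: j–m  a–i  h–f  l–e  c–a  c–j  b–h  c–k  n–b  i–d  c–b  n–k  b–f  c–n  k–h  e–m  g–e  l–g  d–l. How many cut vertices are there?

Removing c increases the component count from 1 to 2, so c is a cut vertex.
By contrast removing f leaves 1 component; it is not a cut vertex. No other vertex is a cut vertex either.

1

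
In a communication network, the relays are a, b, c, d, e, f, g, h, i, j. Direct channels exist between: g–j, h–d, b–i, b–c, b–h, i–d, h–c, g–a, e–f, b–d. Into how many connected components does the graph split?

3

Starting from e we can reach e, f. That is one component of size 2.
Starting from a we can reach a, g, j. That is one component of size 3.
Starting from b we can reach b, c, d, h, i. That is one component of size 5.
Total: 3 components.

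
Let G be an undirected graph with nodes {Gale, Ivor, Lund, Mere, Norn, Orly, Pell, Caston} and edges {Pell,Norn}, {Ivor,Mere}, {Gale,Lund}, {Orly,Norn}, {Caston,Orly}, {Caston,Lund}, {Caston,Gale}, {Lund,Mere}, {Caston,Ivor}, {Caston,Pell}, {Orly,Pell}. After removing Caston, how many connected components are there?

With Caston gone, the remaining components are: {Norn, Orly, Pell}; {Gale, Ivor, Lund, Mere}.
That is 2 components.

2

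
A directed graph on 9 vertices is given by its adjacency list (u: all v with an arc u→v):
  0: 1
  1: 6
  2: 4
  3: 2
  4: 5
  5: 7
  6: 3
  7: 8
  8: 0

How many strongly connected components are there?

1

{0, 1, 2, 3, 4, 5, 6, 7, 8} are all mutually reachable — one SCC of size 9.
That gives 1 strongly connected component.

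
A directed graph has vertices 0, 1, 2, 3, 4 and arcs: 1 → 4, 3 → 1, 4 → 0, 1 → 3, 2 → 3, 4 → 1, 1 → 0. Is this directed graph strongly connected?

No

There is no directed path from 0 to 1, so the graph is not strongly connected.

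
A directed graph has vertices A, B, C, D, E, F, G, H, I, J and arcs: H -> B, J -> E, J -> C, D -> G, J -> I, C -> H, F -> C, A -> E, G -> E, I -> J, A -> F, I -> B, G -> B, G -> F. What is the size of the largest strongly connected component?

{I, J} are all mutually reachable — one SCC of size 2.
{A} is an SCC by itself.
{F} is an SCC by itself.
{D} is an SCC by itself.
{B} is an SCC by itself.
(and 4 more singleton SCCs)
The largest has 2 vertices.

2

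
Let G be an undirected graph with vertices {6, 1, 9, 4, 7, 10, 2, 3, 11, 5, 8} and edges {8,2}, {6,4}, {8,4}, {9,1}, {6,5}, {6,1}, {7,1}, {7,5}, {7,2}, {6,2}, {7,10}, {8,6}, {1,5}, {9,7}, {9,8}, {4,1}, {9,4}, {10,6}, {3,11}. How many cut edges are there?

1

The edges on the cycle 9-8-2-6-10-7-9 are not bridges since each lies on that cycle.
But removing 3–11 disconnects 3 from 11 — this is a bridge.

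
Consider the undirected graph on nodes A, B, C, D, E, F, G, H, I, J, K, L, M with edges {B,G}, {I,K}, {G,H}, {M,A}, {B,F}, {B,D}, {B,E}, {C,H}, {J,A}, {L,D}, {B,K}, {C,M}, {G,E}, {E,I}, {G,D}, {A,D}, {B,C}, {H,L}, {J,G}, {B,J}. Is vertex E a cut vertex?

No

Deleting E leaves 1 component (was 1) (its neighbors B, G, I remain connected to each other), so E is not a cut vertex.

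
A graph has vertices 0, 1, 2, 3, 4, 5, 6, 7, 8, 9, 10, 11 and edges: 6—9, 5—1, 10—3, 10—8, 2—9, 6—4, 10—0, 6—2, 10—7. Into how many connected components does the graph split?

11 is isolated — a component by itself.
Starting from 1 we can reach 1, 5. That is one component of size 2.
Starting from 2 we can reach 2, 4, 6, 9. That is one component of size 4.
Starting from 0 we can reach 0, 3, 7, 8, 10. That is one component of size 5.
Total: 4 components.

4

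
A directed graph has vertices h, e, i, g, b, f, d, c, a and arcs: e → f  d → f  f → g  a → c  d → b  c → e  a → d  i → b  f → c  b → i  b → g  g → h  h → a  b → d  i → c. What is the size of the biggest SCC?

{a, b, c, d, e, f, g, h, i} are all mutually reachable — one SCC of size 9.
The largest has 9 vertices.

9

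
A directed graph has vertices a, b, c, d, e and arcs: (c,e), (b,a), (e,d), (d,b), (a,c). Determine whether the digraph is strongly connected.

From d we can reach every vertex (a, b, c, d, e), and every vertex can reach d (a, b, c, d, e). So the whole graph is one strongly connected component.

Yes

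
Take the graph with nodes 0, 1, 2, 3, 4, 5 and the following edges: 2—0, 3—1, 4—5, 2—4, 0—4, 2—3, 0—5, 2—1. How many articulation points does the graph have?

1

Removing 2 increases the component count from 1 to 2, so 2 is a cut vertex.
By contrast removing 0 leaves 1 component; it is not a cut vertex. No other vertex is a cut vertex either.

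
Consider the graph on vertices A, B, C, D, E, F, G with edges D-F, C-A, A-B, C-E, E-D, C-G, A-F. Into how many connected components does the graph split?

Starting from A we can reach A, B, C, D, E, F, G. That is one component of size 7.
Total: 1 component.

1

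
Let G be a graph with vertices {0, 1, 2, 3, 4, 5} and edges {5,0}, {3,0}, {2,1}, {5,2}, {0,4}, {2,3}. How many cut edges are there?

2

The edges on the cycle 5-2-3-0-5 are not bridges since each lies on that cycle.
But removing 0—4 disconnects 0 from 4; removing 2—1 disconnects 2 from 1 — these are bridges.
That makes 2 bridges.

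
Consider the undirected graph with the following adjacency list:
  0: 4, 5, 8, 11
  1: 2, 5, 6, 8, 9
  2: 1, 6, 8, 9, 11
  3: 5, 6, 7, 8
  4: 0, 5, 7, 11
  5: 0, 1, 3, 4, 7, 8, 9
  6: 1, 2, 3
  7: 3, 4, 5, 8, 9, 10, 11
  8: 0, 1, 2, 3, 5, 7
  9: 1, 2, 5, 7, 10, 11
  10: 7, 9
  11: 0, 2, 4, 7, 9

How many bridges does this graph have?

The edges on the cycle 7-9-10-7 are not bridges since each lies on that cycle.
Every edge lies on some cycle, so there are no bridges.

0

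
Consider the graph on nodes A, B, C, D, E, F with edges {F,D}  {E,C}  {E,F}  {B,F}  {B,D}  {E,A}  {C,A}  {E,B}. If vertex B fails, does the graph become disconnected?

Deleting B leaves 1 component (was 1) (its neighbors D, E, F remain connected to each other), so B is not a cut vertex.

No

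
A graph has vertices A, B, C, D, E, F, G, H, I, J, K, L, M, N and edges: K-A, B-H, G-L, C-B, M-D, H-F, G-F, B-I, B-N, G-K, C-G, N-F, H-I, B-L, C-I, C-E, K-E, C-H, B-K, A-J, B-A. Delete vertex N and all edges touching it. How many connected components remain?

With N gone, the remaining components are: {D, M}; {A, B, C, E, F, G, H, I, J, K, L}.
That is 2 components.

2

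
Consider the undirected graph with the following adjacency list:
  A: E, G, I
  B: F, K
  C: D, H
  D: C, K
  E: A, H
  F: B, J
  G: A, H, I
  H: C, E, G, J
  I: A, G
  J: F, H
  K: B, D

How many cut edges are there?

0

The edges on the cycle G-I-A-G are not bridges since each lies on that cycle.
Every edge lies on some cycle, so there are no bridges.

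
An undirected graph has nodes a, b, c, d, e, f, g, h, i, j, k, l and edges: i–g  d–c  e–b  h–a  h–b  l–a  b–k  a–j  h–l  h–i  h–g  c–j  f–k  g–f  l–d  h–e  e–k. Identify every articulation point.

h

Removing h increases the component count from 1 to 2, so h is a cut vertex.
By contrast removing e leaves 1 component; it is not a cut vertex. No other vertex is a cut vertex either.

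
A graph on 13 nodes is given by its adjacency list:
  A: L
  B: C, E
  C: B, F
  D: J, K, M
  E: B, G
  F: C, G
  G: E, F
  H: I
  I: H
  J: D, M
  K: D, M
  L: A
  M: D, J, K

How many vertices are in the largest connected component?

5

Starting from H we can reach H, I. That is one component of size 2.
Starting from A we can reach A, L. That is one component of size 2.
Starting from D we can reach D, J, K, M. That is one component of size 4.
Starting from B we can reach B, C, E, F, G. That is one component of size 5.
The largest has 5 vertices.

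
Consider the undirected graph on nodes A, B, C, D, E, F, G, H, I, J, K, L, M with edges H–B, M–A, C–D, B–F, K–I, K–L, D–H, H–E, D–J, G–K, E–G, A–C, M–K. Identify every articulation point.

B, D, H, K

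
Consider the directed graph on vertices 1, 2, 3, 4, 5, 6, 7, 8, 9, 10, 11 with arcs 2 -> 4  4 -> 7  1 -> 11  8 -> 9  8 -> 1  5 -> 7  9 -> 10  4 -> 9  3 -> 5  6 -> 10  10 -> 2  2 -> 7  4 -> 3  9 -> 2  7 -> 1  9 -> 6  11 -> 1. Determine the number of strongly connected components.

6

{2, 4, 6, 9, 10} are all mutually reachable — one SCC of size 5.
{1, 11} are all mutually reachable — one SCC of size 2.
{7} is an SCC by itself.
{5} is an SCC by itself.
{8} is an SCC by itself.
(and 1 more singleton SCC)
That gives 6 strongly connected components.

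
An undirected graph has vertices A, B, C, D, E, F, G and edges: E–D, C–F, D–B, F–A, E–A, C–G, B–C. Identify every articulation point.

C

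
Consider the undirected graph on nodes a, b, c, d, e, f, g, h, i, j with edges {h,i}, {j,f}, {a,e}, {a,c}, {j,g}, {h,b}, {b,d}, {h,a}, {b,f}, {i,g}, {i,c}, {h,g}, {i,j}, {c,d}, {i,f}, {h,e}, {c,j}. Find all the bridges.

none

The edges on the cycle h-a-c-d-b-h are not bridges since each lies on that cycle.
Every edge lies on some cycle, so there are no bridges.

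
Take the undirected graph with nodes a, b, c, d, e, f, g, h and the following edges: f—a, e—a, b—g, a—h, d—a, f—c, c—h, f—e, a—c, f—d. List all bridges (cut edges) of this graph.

b-g

The edges on the cycle f-e-a-d-f are not bridges since each lies on that cycle.
But removing b—g disconnects b from g — this is a bridge.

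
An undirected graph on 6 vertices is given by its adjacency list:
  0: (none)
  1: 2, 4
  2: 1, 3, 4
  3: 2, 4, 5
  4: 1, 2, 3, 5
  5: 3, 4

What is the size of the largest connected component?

0 is isolated — a component by itself.
Starting from 1 we can reach 1, 2, 3, 4, 5. That is one component of size 5.
The largest has 5 vertices.

5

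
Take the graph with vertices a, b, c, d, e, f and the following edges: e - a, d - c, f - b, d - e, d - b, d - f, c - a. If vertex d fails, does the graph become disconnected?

Deleting d raises the number of components from 1 to 2, so d is a cut vertex.

Yes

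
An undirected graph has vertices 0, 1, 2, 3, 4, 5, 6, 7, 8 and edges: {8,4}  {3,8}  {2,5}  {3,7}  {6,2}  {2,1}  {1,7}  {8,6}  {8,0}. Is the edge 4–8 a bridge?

Removing 4–8 leaves no path between 4 and 8: the component count goes from 1 to 2. So it is a bridge.

Yes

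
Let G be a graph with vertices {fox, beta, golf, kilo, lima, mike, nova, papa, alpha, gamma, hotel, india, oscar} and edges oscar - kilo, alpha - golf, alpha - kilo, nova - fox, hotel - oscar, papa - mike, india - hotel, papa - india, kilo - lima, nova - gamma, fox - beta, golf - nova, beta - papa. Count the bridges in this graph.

3

The edges on the cycle alpha-golf-nova-fox-beta-papa-india-hotel-oscar-kilo-alpha are not bridges since each lies on that cycle.
But removing mike - papa disconnects mike from papa; removing kilo - lima disconnects kilo from lima; removing nova - gamma disconnects nova from gamma — these are bridges.
That makes 3 bridges.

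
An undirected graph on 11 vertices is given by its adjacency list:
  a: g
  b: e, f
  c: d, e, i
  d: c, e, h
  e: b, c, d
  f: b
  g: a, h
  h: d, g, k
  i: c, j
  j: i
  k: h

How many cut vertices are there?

Removing b increases the component count from 1 to 2, so b is a cut vertex.
Removing c increases the component count from 1 to 2, so c is a cut vertex.
Removing d increases the component count from 1 to 2, so d is a cut vertex.
Likewise e, g, h, i are cut vertices.
By contrast removing j leaves 1 component; it is not a cut vertex. No other vertex is a cut vertex either.

7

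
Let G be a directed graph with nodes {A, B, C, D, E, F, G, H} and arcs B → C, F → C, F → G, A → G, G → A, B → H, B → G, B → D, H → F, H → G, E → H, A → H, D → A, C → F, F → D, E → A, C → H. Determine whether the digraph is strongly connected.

No

There is no directed path from G to B, so the graph is not strongly connected.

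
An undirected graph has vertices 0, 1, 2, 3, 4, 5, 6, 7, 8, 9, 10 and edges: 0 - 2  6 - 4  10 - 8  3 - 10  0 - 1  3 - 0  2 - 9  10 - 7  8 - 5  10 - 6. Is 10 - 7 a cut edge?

Yes

Removing 10 - 7 leaves no path between 10 and 7: the component count goes from 1 to 2. So it is a bridge.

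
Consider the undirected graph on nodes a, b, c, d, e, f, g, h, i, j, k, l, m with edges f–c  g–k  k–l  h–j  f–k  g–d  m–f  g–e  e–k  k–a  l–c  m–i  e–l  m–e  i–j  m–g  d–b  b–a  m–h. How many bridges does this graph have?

The edges on the cycle g-d-b-a-k-g are not bridges since each lies on that cycle.
Every edge lies on some cycle, so there are no bridges.

0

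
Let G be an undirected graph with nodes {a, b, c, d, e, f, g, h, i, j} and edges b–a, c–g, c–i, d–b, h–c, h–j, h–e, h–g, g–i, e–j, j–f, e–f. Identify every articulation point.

b, h

Removing b increases the component count from 2 to 3, so b is a cut vertex.
Removing h increases the component count from 2 to 3, so h is a cut vertex.
By contrast removing f leaves 2 components; it is not a cut vertex. No other vertex is a cut vertex either.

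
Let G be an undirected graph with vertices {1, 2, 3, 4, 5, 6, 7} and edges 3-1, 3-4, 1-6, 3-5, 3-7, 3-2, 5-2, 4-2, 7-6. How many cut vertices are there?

1

Removing 3 increases the component count from 1 to 2, so 3 is a cut vertex.
By contrast removing 4 leaves 1 component; it is not a cut vertex. No other vertex is a cut vertex either.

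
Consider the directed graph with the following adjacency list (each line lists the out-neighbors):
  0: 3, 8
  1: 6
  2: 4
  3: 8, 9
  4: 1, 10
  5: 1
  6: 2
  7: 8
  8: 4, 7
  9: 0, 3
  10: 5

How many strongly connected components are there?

3

{1, 2, 4, 5, 6, 10} are all mutually reachable — one SCC of size 6.
{0, 3, 9} are all mutually reachable — one SCC of size 3.
{7, 8} are all mutually reachable — one SCC of size 2.
That gives 3 strongly connected components.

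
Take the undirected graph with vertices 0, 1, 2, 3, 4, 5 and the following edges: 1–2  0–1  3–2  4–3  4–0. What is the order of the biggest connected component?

5

5 is isolated — a component by itself.
Starting from 0 we can reach 0, 1, 2, 3, 4. That is one component of size 5.
The largest has 5 vertices.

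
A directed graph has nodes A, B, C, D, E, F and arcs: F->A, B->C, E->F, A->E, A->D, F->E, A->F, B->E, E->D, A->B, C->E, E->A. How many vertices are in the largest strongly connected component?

5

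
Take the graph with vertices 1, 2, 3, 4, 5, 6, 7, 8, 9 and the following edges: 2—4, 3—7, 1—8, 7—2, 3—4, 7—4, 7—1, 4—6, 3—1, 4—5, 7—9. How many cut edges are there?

4

The edges on the cycle 7-2-4-7 are not bridges since each lies on that cycle.
But removing 6—4 disconnects 6 from 4; removing 8—1 disconnects 8 from 1; removing 5—4 disconnects 5 from 4; removing 9—7 disconnects 9 from 7 — these are bridges.
That makes 4 bridges.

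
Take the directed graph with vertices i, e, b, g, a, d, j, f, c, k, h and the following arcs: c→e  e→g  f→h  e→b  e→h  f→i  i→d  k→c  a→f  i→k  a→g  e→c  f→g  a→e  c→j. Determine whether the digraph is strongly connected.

There is no directed path from c to a, so the graph is not strongly connected.

No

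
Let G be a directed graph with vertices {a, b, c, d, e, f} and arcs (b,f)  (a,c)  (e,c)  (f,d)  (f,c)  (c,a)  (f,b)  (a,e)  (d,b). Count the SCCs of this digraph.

2

{b, d, f} are all mutually reachable — one SCC of size 3.
{a, c, e} are all mutually reachable — one SCC of size 3.
That gives 2 strongly connected components.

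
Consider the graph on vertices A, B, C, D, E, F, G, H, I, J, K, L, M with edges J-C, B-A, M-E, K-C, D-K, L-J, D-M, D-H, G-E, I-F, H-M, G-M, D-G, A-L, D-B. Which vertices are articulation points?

D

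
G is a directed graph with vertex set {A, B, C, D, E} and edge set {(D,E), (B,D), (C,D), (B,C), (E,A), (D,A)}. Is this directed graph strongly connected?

There is no directed path from A to B, so the graph is not strongly connected.

No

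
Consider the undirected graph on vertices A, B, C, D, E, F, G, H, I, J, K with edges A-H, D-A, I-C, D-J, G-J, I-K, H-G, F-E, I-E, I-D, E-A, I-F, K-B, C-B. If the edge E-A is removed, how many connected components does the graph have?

E and A are still connected via E-I-D-A, so the component count stays at 1.

1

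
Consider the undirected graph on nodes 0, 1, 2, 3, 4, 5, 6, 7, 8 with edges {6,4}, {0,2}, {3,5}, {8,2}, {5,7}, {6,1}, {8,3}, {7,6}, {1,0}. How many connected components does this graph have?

Starting from 0 we can reach 0, 1, 2, 3, 4, 5, 6, 7, 8. That is one component of size 9.
Total: 1 component.

1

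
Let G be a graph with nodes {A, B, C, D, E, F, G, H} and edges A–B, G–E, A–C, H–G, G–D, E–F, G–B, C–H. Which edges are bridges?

D-G, E-F, E-G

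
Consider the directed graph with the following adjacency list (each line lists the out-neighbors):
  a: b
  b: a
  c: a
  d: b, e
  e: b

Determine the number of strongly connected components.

{a, b} are all mutually reachable — one SCC of size 2.
{e} is an SCC by itself.
{c} is an SCC by itself.
{d} is an SCC by itself.
That gives 4 strongly connected components.

4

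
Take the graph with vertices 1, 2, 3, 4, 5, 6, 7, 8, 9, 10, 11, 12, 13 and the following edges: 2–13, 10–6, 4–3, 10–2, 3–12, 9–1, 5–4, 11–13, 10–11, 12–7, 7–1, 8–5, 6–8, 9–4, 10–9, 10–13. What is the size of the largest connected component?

13

Starting from 1 we can reach 1, 2, 3, 4, 5, 6, 7, 8, 9, 10, 11, 12, 13. That is one component of size 13.
The largest has 13 vertices.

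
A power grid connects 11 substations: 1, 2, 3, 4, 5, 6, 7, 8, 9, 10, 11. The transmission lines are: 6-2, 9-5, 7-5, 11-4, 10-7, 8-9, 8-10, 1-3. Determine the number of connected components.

4

Starting from 2 we can reach 2, 6. That is one component of size 2.
Starting from 1 we can reach 1, 3. That is one component of size 2.
Starting from 4 we can reach 4, 11. That is one component of size 2.
Starting from 5 we can reach 5, 7, 8, 9, 10. That is one component of size 5.
Total: 4 components.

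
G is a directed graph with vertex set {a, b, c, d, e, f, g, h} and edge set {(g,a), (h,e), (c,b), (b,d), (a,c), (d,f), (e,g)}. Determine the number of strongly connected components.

{c} is an SCC by itself.
{e} is an SCC by itself.
{f} is an SCC by itself.
{h} is an SCC by itself.
{g} is an SCC by itself.
(and 3 more singleton SCCs)
That gives 8 strongly connected components.

8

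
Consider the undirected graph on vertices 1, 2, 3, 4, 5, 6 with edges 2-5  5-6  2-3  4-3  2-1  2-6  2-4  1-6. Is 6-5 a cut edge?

No

After removing 6-5, the path 6-2-5 still connects them, so the edge is not a bridge.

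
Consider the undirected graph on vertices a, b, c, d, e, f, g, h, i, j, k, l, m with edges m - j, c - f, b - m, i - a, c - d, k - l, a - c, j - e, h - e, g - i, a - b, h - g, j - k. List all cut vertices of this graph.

Removing a increases the component count from 1 to 2, so a is a cut vertex.
Removing c increases the component count from 1 to 3, so c is a cut vertex.
Removing j increases the component count from 1 to 2, so j is a cut vertex.
Likewise k is a cut vertex.
By contrast removing l leaves 1 component; it is not a cut vertex. No other vertex is a cut vertex either.

a, c, j, k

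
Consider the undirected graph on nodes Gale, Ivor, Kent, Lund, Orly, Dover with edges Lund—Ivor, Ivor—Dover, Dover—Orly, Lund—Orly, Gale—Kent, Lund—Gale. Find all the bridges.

The edges on the cycle Lund-Ivor-Dover-Orly-Lund are not bridges since each lies on that cycle.
But removing Gale—Kent disconnects Gale from Kent; removing Lund—Gale disconnects Lund from Gale — these are bridges.

Gale-Kent, Gale-Lund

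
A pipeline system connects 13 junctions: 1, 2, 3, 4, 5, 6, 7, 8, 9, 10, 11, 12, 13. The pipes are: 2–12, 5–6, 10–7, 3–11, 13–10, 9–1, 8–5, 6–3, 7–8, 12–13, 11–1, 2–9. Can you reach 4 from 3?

No

The component containing 3 is {1, 2, 3, 5, 6, 7, 8, 9, 10, 11, 12, 13}, and 4 is not in it.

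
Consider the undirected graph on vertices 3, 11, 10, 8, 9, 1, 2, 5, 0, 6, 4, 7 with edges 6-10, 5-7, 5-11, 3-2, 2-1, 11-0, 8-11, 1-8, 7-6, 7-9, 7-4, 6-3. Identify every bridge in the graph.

0-11, 10-6, 4-7, 7-9

The edges on the cycle 5-7-6-3-2-1-8-11-5 are not bridges since each lies on that cycle.
But removing 0-11 disconnects 0 from 11; removing 9-7 disconnects 9 from 7; removing 7-4 disconnects 7 from 4; removing 6-10 disconnects 6 from 10 — these are bridges.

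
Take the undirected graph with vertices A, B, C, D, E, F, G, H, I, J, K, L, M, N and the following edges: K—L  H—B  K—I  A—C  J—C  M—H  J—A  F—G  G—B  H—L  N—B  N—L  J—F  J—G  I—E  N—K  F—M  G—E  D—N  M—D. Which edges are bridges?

none

The edges on the cycle J-A-C-J are not bridges since each lies on that cycle.
Every edge lies on some cycle, so there are no bridges.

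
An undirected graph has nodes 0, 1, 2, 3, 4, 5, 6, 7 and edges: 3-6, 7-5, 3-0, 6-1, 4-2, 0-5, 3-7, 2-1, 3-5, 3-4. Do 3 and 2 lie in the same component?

Yes

From 3 we can reach 0, 1, 2, 3, 4, 5, 6, 7, which includes 2.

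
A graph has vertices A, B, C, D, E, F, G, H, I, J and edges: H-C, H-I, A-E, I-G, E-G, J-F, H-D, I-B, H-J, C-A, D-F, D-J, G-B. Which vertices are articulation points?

H

Removing H increases the component count from 1 to 2, so H is a cut vertex.
By contrast removing I leaves 1 component; it is not a cut vertex. No other vertex is a cut vertex either.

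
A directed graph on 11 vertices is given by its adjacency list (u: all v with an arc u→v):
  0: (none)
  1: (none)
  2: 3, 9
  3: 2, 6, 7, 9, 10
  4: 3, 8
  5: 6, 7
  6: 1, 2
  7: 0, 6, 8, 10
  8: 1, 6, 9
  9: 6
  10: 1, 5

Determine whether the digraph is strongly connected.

No

There is no directed path from 5 to 4, so the graph is not strongly connected.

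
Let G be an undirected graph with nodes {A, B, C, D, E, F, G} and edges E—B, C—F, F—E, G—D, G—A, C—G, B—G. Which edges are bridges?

The edges on the cycle C-F-E-B-G-C are not bridges since each lies on that cycle.
But removing G—D disconnects G from D; removing G—A disconnects G from A — these are bridges.

A-G, D-G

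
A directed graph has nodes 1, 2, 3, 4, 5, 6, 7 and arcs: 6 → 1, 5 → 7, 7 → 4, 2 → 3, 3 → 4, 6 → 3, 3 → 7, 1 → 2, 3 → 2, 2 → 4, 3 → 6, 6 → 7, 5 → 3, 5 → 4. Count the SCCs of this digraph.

4

{1, 2, 3, 6} are all mutually reachable — one SCC of size 4.
{7} is an SCC by itself.
{4} is an SCC by itself.
{5} is an SCC by itself.
That gives 4 strongly connected components.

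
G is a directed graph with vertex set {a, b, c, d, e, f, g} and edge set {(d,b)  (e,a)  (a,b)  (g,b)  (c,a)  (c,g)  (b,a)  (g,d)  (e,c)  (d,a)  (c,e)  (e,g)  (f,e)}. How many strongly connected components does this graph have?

{c, e} are all mutually reachable — one SCC of size 2.
{a, b} are all mutually reachable — one SCC of size 2.
{f} is an SCC by itself.
{g} is an SCC by itself.
{d} is an SCC by itself.
That gives 5 strongly connected components.

5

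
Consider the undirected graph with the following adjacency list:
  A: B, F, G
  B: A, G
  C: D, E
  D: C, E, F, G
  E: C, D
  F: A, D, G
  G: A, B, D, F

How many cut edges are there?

0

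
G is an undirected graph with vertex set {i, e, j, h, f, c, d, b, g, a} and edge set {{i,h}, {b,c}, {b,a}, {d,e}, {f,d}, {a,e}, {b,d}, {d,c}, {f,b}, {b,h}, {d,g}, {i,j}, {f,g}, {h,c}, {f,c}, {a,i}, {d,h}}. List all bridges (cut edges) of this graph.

i-j

The edges on the cycle b-a-i-h-b are not bridges since each lies on that cycle.
But removing j–i disconnects j from i — this is a bridge.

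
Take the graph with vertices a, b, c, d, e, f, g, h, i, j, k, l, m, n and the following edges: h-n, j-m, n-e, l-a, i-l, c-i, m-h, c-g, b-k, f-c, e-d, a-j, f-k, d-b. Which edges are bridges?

The edges on the cycle f-c-i-l-a-j-m-h-n-e-d-b-k-f are not bridges since each lies on that cycle.
But removing c-g disconnects c from g — this is a bridge.

c-g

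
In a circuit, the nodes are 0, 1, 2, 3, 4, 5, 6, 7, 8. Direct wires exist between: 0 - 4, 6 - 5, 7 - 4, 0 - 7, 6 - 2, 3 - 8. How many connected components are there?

4

1 is isolated — a component by itself.
Starting from 3 we can reach 3, 8. That is one component of size 2.
Starting from 2 we can reach 2, 5, 6. That is one component of size 3.
Starting from 0 we can reach 0, 4, 7. That is one component of size 3.
Total: 4 components.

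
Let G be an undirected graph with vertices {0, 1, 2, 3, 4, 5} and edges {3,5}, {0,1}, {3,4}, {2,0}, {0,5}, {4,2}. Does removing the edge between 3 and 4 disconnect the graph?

No

After removing 3-4, the path 3-5-0-2-4 still connects them, so the edge is not a bridge.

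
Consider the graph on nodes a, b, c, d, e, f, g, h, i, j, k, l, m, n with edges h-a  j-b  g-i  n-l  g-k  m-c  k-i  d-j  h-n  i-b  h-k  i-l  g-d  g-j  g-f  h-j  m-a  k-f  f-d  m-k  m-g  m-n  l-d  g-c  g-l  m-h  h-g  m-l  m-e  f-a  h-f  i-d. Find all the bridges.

e-m

The edges on the cycle m-h-k-i-g-m are not bridges since each lies on that cycle.
But removing e-m disconnects e from m — this is a bridge.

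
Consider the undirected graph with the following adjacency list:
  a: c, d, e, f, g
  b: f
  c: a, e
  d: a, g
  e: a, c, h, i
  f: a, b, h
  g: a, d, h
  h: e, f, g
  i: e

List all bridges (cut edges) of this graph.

b-f, e-i

The edges on the cycle a-e-c-a are not bridges since each lies on that cycle.
But removing b-f disconnects b from f; removing e-i disconnects e from i — these are bridges.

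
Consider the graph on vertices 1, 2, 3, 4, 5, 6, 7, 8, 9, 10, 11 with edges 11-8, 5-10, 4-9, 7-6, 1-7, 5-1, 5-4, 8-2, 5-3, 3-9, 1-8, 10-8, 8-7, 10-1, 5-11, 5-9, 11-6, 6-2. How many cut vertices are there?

1

Removing 5 increases the component count from 1 to 2, so 5 is a cut vertex.
By contrast removing 4 leaves 1 component; it is not a cut vertex. No other vertex is a cut vertex either.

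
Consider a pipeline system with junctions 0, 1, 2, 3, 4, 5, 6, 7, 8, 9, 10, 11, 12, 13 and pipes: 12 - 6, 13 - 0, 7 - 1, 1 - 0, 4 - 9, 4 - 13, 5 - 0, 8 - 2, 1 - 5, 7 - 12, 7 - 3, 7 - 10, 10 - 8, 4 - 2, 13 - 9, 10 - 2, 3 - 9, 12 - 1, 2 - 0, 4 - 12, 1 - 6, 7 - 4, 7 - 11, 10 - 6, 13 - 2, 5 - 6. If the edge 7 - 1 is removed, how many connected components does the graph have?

7 and 1 are still connected via 7-12-1, so the component count stays at 1.

1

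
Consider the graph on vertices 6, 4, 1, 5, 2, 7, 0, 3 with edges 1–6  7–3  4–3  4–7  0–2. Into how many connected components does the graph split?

4

5 is isolated — a component by itself.
Starting from 1 we can reach 1, 6. That is one component of size 2.
Starting from 0 we can reach 0, 2. That is one component of size 2.
Starting from 3 we can reach 3, 4, 7. That is one component of size 3.
Total: 4 components.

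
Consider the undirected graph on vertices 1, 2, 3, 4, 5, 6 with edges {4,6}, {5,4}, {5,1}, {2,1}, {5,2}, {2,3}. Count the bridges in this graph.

The edges on the cycle 5-2-1-5 are not bridges since each lies on that cycle.
But removing 4–6 disconnects 4 from 6; removing 2–3 disconnects 2 from 3; removing 5–4 disconnects 5 from 4 — these are bridges.
That makes 3 bridges.

3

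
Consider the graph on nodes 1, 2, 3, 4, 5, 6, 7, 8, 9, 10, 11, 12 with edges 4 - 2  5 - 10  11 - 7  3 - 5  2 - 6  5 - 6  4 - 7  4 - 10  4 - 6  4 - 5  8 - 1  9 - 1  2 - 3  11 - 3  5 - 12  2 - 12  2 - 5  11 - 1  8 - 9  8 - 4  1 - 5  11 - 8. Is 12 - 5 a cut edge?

No

After removing 12 - 5, the path 12-2-5 still connects them, so the edge is not a bridge.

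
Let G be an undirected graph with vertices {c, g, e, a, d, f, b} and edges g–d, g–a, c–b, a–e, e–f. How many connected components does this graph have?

2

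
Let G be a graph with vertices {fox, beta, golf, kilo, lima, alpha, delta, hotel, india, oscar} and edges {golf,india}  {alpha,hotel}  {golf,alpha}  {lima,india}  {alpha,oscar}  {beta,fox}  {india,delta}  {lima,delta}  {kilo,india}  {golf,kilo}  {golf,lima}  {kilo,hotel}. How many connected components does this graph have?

2

Starting from fox we can reach fox, beta. That is one component of size 2.
Starting from golf we can reach golf, kilo, lima, alpha, delta, hotel, india, oscar. That is one component of size 8.
Total: 2 components.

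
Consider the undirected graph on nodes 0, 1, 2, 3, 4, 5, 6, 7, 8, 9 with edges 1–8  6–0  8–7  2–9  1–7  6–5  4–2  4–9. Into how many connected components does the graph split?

3 is isolated — a component by itself.
Starting from 2 we can reach 2, 4, 9. That is one component of size 3.
Starting from 1 we can reach 1, 7, 8. That is one component of size 3.
Starting from 0 we can reach 0, 5, 6. That is one component of size 3.
Total: 4 components.

4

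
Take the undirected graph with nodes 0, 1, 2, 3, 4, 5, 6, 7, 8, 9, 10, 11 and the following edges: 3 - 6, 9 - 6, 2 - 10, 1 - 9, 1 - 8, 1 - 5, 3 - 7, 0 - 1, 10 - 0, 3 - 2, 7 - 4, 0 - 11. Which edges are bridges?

The edges on the cycle 3-2-10-0-1-9-6-3 are not bridges since each lies on that cycle.
But removing 11 - 0 disconnects 11 from 0; removing 4 - 7 disconnects 4 from 7; removing 8 - 1 disconnects 8 from 1; removing 5 - 1 disconnects 5 from 1 — these are bridges.
In total 5 edges are bridges.

0-11, 1-5, 1-8, 3-7, 4-7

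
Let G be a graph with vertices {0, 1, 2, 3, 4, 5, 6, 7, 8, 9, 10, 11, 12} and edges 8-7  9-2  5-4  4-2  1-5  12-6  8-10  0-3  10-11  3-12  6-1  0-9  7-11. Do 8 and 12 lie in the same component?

No

The component containing 8 is {7, 8, 10, 11}, and 12 is not in it.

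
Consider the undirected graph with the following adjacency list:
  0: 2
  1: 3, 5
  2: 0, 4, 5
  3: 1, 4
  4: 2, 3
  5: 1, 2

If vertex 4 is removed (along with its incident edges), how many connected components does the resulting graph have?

With 4 gone, the remaining components are: {0, 1, 2, 3, 5}.
That is 1 component.

1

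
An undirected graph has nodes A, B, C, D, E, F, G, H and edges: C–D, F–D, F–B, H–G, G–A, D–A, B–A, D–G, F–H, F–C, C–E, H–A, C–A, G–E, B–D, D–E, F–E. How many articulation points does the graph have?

Removing E, for instance, still leaves 1 component. No single vertex removal increases the component count — the graph has no articulation points.

0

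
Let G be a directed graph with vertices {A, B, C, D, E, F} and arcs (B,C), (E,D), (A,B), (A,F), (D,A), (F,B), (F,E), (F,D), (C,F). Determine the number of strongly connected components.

1

{A, B, C, D, E, F} are all mutually reachable — one SCC of size 6.
That gives 1 strongly connected component.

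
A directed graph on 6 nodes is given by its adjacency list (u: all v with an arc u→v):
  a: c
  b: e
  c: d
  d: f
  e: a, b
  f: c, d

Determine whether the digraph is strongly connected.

No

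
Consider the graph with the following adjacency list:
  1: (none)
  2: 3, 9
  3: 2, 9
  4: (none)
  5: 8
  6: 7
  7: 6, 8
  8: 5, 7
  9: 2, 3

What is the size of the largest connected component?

1 is isolated — a component by itself.
4 is isolated — a component by itself.
Starting from 2 we can reach 2, 3, 9. That is one component of size 3.
Starting from 5 we can reach 5, 6, 7, 8. That is one component of size 4.
The largest has 4 vertices.

4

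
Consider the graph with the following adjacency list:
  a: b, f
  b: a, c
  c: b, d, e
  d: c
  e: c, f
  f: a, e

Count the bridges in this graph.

The edges on the cycle e-c-b-a-f-e are not bridges since each lies on that cycle.
But removing c-d disconnects c from d — this is a bridge.

1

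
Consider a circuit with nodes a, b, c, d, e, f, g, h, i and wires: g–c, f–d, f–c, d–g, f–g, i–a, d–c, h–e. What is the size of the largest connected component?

b is isolated — a component by itself.
Starting from e we can reach e, h. That is one component of size 2.
Starting from a we can reach a, i. That is one component of size 2.
Starting from c we can reach c, d, f, g. That is one component of size 4.
The largest has 4 vertices.

4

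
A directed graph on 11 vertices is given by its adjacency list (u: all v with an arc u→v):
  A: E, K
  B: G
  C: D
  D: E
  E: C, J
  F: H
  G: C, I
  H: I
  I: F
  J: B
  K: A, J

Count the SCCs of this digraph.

{B, C, D, E, G, J} are all mutually reachable — one SCC of size 6.
{F, H, I} are all mutually reachable — one SCC of size 3.
{A, K} are all mutually reachable — one SCC of size 2.
That gives 3 strongly connected components.

3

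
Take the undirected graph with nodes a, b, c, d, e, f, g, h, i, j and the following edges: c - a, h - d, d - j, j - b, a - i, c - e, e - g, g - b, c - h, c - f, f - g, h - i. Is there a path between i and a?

Yes

From i we can reach a, b, c, d, e, f, g, h, i, j, which includes a.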